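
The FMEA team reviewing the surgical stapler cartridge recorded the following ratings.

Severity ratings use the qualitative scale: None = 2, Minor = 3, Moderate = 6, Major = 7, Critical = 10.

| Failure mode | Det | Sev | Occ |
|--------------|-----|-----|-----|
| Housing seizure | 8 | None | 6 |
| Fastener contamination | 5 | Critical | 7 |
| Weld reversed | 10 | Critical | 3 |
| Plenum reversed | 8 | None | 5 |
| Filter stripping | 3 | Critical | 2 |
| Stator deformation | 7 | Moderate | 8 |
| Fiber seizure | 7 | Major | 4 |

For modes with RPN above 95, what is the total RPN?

1278

RPN = Severity × Occurrence × Detection:
  Housing seizure: 2 × 6 × 8 = 96
  Fastener contamination: 10 × 7 × 5 = 350
  Weld reversed: 10 × 3 × 10 = 300
  Plenum reversed: 2 × 5 × 8 = 80
  Filter stripping: 10 × 2 × 3 = 60
  Stator deformation: 6 × 8 × 7 = 336
  Fiber seizure: 7 × 4 × 7 = 196
RPN > 95: Housing seizure (96), Fastener contamination (350), Weld reversed (300), Stator deformation (336), Fiber seizure (196).
Sum: 96 + 350 + 300 + 336 + 196 = 1278.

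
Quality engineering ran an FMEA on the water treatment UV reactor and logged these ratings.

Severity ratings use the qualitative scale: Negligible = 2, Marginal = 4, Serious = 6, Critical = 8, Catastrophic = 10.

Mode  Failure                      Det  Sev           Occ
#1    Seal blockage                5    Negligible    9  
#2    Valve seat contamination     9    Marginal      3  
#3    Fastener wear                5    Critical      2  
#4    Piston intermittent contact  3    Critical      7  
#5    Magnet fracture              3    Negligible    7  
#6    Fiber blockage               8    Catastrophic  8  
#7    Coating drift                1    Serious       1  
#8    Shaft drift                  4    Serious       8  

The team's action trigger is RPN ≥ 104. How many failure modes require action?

4

RPN = Severity × Occurrence × Detection:
  #1: 2 × 9 × 5 = 90
  #2: 4 × 3 × 9 = 108
  #3: 8 × 2 × 5 = 80
  #4: 8 × 7 × 3 = 168
  #5: 2 × 7 × 3 = 42
  #6: 10 × 8 × 8 = 640
  #7: 6 × 1 × 1 = 6
  #8: 6 × 8 × 4 = 192
Modes with RPN ≥ 104: #2 (108), #4 (168), #6 (640), #8 (192) → 4.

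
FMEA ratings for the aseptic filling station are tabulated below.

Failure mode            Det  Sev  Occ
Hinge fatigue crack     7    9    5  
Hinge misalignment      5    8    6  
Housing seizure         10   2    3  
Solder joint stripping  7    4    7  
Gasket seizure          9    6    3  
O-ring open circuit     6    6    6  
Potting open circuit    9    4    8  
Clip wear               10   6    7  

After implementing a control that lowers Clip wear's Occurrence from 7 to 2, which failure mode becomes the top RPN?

Hinge fatigue crack

RPN = Severity × Occurrence × Detection:
  Hinge fatigue crack: 9 × 5 × 7 = 315
  Hinge misalignment: 8 × 6 × 5 = 240
  Housing seizure: 2 × 3 × 10 = 60
  Solder joint stripping: 4 × 7 × 7 = 196
  Gasket seizure: 6 × 3 × 9 = 162
  O-ring open circuit: 6 × 6 × 6 = 216
  Potting open circuit: 4 × 8 × 9 = 288
  Clip wear: 6 × 7 × 10 = 420
After action: Clip wear → 6 × 2 × 10 = 120.
Revised RPNs: Hinge fatigue crack=315, Potting open circuit=288, Hinge misalignment=240, O-ring open circuit=216, Solder joint stripping=196, Gasket seizure=162, Clip wear=120, Housing seizure=60.
Highest is now Hinge fatigue crack (315).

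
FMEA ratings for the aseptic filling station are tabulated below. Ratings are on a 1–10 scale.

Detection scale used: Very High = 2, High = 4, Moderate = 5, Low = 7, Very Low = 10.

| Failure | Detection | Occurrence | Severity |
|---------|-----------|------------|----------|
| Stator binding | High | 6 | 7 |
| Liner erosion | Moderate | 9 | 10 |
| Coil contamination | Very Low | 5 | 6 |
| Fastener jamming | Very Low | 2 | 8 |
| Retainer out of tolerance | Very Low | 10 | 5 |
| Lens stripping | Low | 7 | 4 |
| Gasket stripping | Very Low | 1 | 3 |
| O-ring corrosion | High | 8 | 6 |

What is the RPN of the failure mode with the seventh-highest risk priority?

160

RPN = Severity × Occurrence × Detection:
  Stator binding: 7 × 6 × 4 = 168
  Liner erosion: 10 × 9 × 5 = 450
  Coil contamination: 6 × 5 × 10 = 300
  Fastener jamming: 8 × 2 × 10 = 160
  Retainer out of tolerance: 5 × 10 × 10 = 500
  Lens stripping: 4 × 7 × 7 = 196
  Gasket stripping: 3 × 1 × 10 = 30
  O-ring corrosion: 6 × 8 × 4 = 192
Sorted descending: 500, 450, 300, 196, 192, 168, 160, 30.
The seventh-highest RPN is 160 (Fastener jamming).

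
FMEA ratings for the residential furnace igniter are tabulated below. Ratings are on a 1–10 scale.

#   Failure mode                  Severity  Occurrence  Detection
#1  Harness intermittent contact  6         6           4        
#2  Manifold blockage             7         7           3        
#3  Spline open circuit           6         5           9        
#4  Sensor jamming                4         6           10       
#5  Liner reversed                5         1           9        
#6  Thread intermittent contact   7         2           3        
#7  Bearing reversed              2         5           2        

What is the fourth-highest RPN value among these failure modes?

144

RPN = Severity × Occurrence × Detection:
  #1: 6 × 6 × 4 = 144
  #2: 7 × 7 × 3 = 147
  #3: 6 × 5 × 9 = 270
  #4: 4 × 6 × 10 = 240
  #5: 5 × 1 × 9 = 45
  #6: 7 × 2 × 3 = 42
  #7: 2 × 5 × 2 = 20
Sorted descending: 270, 240, 147, 144, 45, 42, 20.
The fourth-highest RPN is 144 (#1).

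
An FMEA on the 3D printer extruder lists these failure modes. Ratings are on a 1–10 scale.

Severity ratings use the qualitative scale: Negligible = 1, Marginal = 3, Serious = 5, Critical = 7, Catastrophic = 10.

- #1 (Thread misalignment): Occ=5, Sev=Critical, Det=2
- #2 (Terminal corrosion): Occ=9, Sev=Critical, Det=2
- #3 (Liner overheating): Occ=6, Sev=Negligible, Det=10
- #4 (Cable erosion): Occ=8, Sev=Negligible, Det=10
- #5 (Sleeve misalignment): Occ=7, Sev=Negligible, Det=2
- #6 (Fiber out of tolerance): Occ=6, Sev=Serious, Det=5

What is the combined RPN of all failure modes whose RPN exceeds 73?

RPN = Severity × Occurrence × Detection:
  #1: 7 × 5 × 2 = 70
  #2: 7 × 9 × 2 = 126
  #3: 1 × 6 × 10 = 60
  #4: 1 × 8 × 10 = 80
  #5: 1 × 7 × 2 = 14
  #6: 5 × 6 × 5 = 150
RPN > 73: #2 (126), #4 (80), #6 (150).
Sum: 126 + 80 + 150 = 356.

356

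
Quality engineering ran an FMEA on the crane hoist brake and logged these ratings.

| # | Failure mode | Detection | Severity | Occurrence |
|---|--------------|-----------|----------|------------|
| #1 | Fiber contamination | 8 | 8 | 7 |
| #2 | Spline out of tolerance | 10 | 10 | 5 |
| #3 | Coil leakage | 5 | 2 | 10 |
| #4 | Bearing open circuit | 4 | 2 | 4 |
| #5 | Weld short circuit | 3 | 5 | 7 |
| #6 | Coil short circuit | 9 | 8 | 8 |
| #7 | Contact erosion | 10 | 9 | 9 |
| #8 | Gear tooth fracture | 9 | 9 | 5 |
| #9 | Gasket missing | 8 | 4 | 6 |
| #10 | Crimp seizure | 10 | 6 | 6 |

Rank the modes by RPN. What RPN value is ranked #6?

RPN = Severity × Occurrence × Detection:
  #1: 8 × 7 × 8 = 448
  #2: 10 × 5 × 10 = 500
  #3: 2 × 10 × 5 = 100
  #4: 2 × 4 × 4 = 32
  #5: 5 × 7 × 3 = 105
  #6: 8 × 8 × 9 = 576
  #7: 9 × 9 × 10 = 810
  #8: 9 × 5 × 9 = 405
  #9: 4 × 6 × 8 = 192
  #10: 6 × 6 × 10 = 360
Sorted descending: 810, 576, 500, 448, 405, 360, 192, 105, 100, 32.
The sixth-highest RPN is 360 (#10).

360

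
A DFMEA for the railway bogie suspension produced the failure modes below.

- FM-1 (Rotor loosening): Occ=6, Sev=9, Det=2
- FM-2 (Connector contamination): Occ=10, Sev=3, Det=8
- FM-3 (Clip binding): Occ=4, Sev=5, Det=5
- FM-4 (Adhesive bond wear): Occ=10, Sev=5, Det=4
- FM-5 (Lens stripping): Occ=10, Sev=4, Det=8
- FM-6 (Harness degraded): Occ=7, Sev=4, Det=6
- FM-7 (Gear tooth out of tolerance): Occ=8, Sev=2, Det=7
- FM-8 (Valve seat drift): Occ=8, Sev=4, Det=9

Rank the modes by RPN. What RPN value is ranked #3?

RPN = Severity × Occurrence × Detection:
  FM-1: 9 × 6 × 2 = 108
  FM-2: 3 × 10 × 8 = 240
  FM-3: 5 × 4 × 5 = 100
  FM-4: 5 × 10 × 4 = 200
  FM-5: 4 × 10 × 8 = 320
  FM-6: 4 × 7 × 6 = 168
  FM-7: 2 × 8 × 7 = 112
  FM-8: 4 × 8 × 9 = 288
Sorted descending: 320, 288, 240, 200, 168, 112, 108, 100.
The third-highest RPN is 240 (FM-2).

240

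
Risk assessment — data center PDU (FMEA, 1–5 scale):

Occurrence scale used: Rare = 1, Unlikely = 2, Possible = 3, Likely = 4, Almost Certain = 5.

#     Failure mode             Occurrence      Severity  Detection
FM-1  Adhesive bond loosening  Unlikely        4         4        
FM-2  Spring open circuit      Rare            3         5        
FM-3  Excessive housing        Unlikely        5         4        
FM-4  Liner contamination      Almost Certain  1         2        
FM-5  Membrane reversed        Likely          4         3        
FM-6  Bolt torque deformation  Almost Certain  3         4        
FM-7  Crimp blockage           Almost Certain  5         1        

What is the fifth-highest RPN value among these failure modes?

25

RPN = Severity × Occurrence × Detection:
  FM-1: 4 × 2 × 4 = 32
  FM-2: 3 × 1 × 5 = 15
  FM-3: 5 × 2 × 4 = 40
  FM-4: 1 × 5 × 2 = 10
  FM-5: 4 × 4 × 3 = 48
  FM-6: 3 × 5 × 4 = 60
  FM-7: 5 × 5 × 1 = 25
Sorted descending: 60, 48, 40, 32, 25, 15, 10.
The fifth-highest RPN is 25 (FM-7).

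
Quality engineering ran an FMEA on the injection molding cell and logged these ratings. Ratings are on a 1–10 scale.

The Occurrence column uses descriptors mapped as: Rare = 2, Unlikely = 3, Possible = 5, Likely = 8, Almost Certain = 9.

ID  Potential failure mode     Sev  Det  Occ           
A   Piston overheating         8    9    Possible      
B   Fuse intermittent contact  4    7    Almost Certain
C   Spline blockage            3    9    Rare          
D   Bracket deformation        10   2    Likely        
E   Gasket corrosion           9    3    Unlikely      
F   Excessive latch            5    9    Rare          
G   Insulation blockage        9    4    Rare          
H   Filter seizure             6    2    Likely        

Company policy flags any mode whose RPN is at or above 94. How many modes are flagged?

4

RPN = Severity × Occurrence × Detection:
  A: 8 × 5 × 9 = 360
  B: 4 × 9 × 7 = 252
  C: 3 × 2 × 9 = 54
  D: 10 × 8 × 2 = 160
  E: 9 × 3 × 3 = 81
  F: 5 × 2 × 9 = 90
  G: 9 × 2 × 4 = 72
  H: 6 × 8 × 2 = 96
Modes with RPN ≥ 94: A (360), B (252), D (160), H (96) → 4.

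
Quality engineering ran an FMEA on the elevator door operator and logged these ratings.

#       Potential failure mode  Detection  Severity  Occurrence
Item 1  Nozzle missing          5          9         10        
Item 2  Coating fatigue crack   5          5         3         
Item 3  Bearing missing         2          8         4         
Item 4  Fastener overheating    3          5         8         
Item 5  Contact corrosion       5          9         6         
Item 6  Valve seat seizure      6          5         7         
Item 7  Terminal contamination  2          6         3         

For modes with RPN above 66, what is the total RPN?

RPN = Severity × Occurrence × Detection:
  Item 1: 9 × 10 × 5 = 450
  Item 2: 5 × 3 × 5 = 75
  Item 3: 8 × 4 × 2 = 64
  Item 4: 5 × 8 × 3 = 120
  Item 5: 9 × 6 × 5 = 270
  Item 6: 5 × 7 × 6 = 210
  Item 7: 6 × 3 × 2 = 36
RPN > 66: Item 1 (450), Item 2 (75), Item 4 (120), Item 5 (270), Item 6 (210).
Sum: 450 + 75 + 120 + 270 + 210 = 1125.

1125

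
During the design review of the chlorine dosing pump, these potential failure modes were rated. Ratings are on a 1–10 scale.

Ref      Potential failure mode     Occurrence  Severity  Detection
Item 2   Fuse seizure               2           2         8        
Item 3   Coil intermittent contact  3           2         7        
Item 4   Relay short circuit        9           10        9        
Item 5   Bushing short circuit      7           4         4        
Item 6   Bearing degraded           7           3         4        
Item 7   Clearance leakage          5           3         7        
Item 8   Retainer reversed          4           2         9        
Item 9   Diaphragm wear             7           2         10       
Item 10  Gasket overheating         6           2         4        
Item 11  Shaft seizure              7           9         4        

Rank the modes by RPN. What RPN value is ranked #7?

RPN = Severity × Occurrence × Detection:
  Item 2: 2 × 2 × 8 = 32
  Item 3: 2 × 3 × 7 = 42
  Item 4: 10 × 9 × 9 = 810
  Item 5: 4 × 7 × 4 = 112
  Item 6: 3 × 7 × 4 = 84
  Item 7: 3 × 5 × 7 = 105
  Item 8: 2 × 4 × 9 = 72
  Item 9: 2 × 7 × 10 = 140
  Item 10: 2 × 6 × 4 = 48
  Item 11: 9 × 7 × 4 = 252
Sorted descending: 810, 252, 140, 112, 105, 84, 72, 48, 42, 32.
The seventh-highest RPN is 72 (Item 8).

72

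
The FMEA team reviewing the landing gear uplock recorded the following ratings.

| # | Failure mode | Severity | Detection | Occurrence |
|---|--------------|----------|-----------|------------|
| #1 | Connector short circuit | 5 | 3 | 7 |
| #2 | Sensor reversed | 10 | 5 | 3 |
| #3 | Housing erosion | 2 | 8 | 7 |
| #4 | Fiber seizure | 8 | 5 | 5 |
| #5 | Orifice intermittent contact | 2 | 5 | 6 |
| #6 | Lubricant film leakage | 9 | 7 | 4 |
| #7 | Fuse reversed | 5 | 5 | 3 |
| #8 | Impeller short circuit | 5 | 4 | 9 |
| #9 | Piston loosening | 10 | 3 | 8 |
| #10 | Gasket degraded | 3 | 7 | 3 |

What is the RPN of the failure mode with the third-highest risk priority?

200

RPN = Severity × Occurrence × Detection:
  #1: 5 × 7 × 3 = 105
  #2: 10 × 3 × 5 = 150
  #3: 2 × 7 × 8 = 112
  #4: 8 × 5 × 5 = 200
  #5: 2 × 6 × 5 = 60
  #6: 9 × 4 × 7 = 252
  #7: 5 × 3 × 5 = 75
  #8: 5 × 9 × 4 = 180
  #9: 10 × 8 × 3 = 240
  #10: 3 × 3 × 7 = 63
Sorted descending: 252, 240, 200, 180, 150, 112, 105, 75, 63, 60.
The third-highest RPN is 200 (#4).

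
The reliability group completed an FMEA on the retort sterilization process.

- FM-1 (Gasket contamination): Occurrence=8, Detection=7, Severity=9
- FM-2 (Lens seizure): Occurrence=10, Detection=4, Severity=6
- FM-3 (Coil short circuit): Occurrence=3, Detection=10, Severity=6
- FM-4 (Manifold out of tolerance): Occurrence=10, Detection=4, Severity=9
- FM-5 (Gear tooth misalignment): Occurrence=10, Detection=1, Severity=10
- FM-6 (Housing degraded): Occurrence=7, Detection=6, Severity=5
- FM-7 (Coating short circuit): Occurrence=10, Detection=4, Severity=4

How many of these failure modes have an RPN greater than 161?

5

RPN = Severity × Occurrence × Detection:
  FM-1: 9 × 8 × 7 = 504
  FM-2: 6 × 10 × 4 = 240
  FM-3: 6 × 3 × 10 = 180
  FM-4: 9 × 10 × 4 = 360
  FM-5: 10 × 10 × 1 = 100
  FM-6: 5 × 7 × 6 = 210
  FM-7: 4 × 10 × 4 = 160
Modes with RPN > 161: FM-1 (504), FM-2 (240), FM-3 (180), FM-4 (360), FM-6 (210) → 5.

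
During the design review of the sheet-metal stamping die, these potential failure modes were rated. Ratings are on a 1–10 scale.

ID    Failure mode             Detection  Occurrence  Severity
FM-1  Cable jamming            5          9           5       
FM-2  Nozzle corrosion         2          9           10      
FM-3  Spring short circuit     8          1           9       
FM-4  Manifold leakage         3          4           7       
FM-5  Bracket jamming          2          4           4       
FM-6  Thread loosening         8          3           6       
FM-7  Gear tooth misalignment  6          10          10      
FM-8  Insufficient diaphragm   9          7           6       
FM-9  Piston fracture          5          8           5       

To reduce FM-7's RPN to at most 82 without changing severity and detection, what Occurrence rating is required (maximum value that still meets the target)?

1

FM-7: S=10, O=10, D=6 → current RPN = 600.
Fixed product = 60. Need 60 × O ≤ 82, so O ≤ 82/60 = 1.37.
Maximum integer Occurrence rating = 1 (gives RPN 60; O=2 would give 120 > 82).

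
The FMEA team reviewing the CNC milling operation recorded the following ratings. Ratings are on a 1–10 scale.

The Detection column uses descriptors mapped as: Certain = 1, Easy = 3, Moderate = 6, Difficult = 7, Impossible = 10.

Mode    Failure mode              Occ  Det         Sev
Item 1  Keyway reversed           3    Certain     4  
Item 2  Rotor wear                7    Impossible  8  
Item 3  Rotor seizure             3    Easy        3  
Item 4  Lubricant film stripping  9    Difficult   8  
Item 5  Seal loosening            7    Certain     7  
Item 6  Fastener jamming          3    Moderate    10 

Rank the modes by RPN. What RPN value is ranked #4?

RPN = Severity × Occurrence × Detection:
  Item 1: 4 × 3 × 1 = 12
  Item 2: 8 × 7 × 10 = 560
  Item 3: 3 × 3 × 3 = 27
  Item 4: 8 × 9 × 7 = 504
  Item 5: 7 × 7 × 1 = 49
  Item 6: 10 × 3 × 6 = 180
Sorted descending: 560, 504, 180, 49, 27, 12.
The fourth-highest RPN is 49 (Item 5).

49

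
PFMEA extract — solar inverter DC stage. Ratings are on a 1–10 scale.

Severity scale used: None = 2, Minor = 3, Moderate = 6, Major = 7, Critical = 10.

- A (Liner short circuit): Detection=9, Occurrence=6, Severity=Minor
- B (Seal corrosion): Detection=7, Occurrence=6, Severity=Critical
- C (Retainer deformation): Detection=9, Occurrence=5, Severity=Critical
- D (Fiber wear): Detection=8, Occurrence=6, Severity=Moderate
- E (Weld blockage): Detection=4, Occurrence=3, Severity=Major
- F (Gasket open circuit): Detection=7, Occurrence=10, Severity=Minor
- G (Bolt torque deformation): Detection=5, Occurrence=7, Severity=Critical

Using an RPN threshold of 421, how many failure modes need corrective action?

1

RPN = Severity × Occurrence × Detection:
  A: 3 × 6 × 9 = 162
  B: 10 × 6 × 7 = 420
  C: 10 × 5 × 9 = 450
  D: 6 × 6 × 8 = 288
  E: 7 × 3 × 4 = 84
  F: 3 × 10 × 7 = 210
  G: 10 × 7 × 5 = 350
Modes with RPN ≥ 421: C (450) → 1.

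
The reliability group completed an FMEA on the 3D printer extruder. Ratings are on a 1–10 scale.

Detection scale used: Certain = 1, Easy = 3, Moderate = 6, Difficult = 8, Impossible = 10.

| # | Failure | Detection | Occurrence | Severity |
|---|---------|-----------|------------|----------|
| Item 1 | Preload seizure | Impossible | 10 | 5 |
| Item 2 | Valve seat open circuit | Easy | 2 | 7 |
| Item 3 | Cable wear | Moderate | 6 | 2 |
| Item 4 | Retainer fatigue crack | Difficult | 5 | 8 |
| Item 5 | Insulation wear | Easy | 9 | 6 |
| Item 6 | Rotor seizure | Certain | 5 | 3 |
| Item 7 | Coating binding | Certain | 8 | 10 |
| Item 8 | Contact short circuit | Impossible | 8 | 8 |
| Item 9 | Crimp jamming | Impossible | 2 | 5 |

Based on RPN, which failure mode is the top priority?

Item 8

RPN = Severity × Occurrence × Detection:
  Item 1: 5 × 10 × 10 = 500
  Item 2: 7 × 2 × 3 = 42
  Item 3: 2 × 6 × 6 = 72
  Item 4: 8 × 5 × 8 = 320
  Item 5: 6 × 9 × 3 = 162
  Item 6: 3 × 5 × 1 = 15
  Item 7: 10 × 8 × 1 = 80
  Item 8: 8 × 8 × 10 = 640
  Item 9: 5 × 2 × 10 = 100
Highest RPN is 640 → Item 8.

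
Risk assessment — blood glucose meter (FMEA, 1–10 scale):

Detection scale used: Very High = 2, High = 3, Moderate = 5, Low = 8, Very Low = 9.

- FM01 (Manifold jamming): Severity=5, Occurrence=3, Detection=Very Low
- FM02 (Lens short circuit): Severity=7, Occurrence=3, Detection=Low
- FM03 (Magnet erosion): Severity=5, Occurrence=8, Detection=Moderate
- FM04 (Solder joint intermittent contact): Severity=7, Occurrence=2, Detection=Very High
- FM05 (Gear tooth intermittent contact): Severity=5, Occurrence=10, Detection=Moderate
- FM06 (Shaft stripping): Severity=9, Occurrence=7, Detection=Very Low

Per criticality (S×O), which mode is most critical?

Criticality = Severity × Occurrence:
  FM01: 5 × 3 = 15
  FM02: 7 × 3 = 21
  FM03: 5 × 8 = 40
  FM04: 7 × 2 = 14
  FM05: 5 × 10 = 50
  FM06: 9 × 7 = 63
Highest criticality is 63 → FM06.

FM06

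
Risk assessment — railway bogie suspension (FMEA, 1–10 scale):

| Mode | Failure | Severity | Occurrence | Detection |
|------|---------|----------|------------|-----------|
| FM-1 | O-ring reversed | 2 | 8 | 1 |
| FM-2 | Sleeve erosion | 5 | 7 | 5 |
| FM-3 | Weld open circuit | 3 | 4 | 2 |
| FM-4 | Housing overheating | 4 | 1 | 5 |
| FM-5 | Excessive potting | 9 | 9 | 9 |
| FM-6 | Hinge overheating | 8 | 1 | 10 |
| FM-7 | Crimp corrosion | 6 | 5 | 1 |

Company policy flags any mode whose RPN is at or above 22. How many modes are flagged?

RPN = Severity × Occurrence × Detection:
  FM-1: 2 × 8 × 1 = 16
  FM-2: 5 × 7 × 5 = 175
  FM-3: 3 × 4 × 2 = 24
  FM-4: 4 × 1 × 5 = 20
  FM-5: 9 × 9 × 9 = 729
  FM-6: 8 × 1 × 10 = 80
  FM-7: 6 × 5 × 1 = 30
Modes with RPN ≥ 22: FM-2 (175), FM-3 (24), FM-5 (729), FM-6 (80), FM-7 (30) → 5.

5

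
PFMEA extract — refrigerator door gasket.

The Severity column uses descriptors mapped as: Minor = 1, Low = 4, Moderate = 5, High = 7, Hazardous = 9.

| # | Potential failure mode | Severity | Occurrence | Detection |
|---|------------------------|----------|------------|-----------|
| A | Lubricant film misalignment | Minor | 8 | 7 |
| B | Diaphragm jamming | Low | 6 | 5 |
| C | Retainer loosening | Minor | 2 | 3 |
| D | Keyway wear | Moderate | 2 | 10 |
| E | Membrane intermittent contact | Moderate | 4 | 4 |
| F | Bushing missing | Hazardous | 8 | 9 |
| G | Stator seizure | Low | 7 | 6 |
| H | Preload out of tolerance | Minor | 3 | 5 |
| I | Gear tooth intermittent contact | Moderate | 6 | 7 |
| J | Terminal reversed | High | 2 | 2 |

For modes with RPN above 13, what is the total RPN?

RPN = Severity × Occurrence × Detection:
  A: 1 × 8 × 7 = 56
  B: 4 × 6 × 5 = 120
  C: 1 × 2 × 3 = 6
  D: 5 × 2 × 10 = 100
  E: 5 × 4 × 4 = 80
  F: 9 × 8 × 9 = 648
  G: 4 × 7 × 6 = 168
  H: 1 × 3 × 5 = 15
  I: 5 × 6 × 7 = 210
  J: 7 × 2 × 2 = 28
RPN > 13: A (56), B (120), D (100), E (80), F (648), G (168), H (15), I (210), J (28).
Sum: 56 + 120 + 100 + 80 + 648 + 168 + 15 + 210 + 28 = 1425.

1425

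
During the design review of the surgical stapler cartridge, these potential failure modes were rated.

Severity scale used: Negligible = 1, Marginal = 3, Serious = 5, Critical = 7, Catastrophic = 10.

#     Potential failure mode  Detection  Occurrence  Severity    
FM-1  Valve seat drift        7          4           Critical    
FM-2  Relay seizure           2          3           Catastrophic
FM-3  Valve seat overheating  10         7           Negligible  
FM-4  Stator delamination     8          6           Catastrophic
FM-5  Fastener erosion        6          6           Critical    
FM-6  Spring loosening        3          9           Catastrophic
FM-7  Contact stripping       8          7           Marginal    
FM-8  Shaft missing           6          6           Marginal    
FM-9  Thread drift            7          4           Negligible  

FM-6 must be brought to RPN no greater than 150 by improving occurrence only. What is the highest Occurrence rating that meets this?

FM-6: S=10, O=9, D=3 → current RPN = 270.
Fixed product = 30. Need 30 × O ≤ 150, so O ≤ 150/30 = 5.00.
Maximum integer Occurrence rating = 5 (gives RPN 150; O=6 would give 180 > 150).

5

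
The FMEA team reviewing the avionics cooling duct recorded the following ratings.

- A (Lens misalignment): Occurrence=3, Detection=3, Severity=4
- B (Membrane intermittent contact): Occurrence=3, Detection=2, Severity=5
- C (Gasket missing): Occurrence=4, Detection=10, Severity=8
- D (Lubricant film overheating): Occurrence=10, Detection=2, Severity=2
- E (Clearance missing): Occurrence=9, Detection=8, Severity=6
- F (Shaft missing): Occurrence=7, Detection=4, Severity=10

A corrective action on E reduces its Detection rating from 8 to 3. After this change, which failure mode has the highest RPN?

RPN = Severity × Occurrence × Detection:
  A: 4 × 3 × 3 = 36
  B: 5 × 3 × 2 = 30
  C: 8 × 4 × 10 = 320
  D: 2 × 10 × 2 = 40
  E: 6 × 9 × 8 = 432
  F: 10 × 7 × 4 = 280
After action: E → 6 × 9 × 3 = 162.
Revised RPNs: C=320, F=280, E=162, D=40, A=36, B=30.
Highest is now C (320).

C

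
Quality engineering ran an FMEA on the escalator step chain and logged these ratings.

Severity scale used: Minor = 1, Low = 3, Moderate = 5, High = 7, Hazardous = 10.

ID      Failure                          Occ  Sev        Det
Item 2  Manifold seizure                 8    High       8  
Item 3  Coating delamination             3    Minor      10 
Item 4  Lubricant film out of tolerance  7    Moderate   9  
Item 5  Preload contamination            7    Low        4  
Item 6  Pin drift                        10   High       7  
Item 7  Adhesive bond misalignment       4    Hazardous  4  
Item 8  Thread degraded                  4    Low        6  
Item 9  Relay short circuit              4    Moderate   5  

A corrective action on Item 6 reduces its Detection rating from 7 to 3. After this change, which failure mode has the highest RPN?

RPN = Severity × Occurrence × Detection:
  Item 2: 7 × 8 × 8 = 448
  Item 3: 1 × 3 × 10 = 30
  Item 4: 5 × 7 × 9 = 315
  Item 5: 3 × 7 × 4 = 84
  Item 6: 7 × 10 × 7 = 490
  Item 7: 10 × 4 × 4 = 160
  Item 8: 3 × 4 × 6 = 72
  Item 9: 5 × 4 × 5 = 100
After action: Item 6 → 7 × 10 × 3 = 210.
Revised RPNs: Item 2=448, Item 4=315, Item 6=210, Item 7=160, Item 9=100, Item 5=84, Item 8=72, Item 3=30.
Highest is now Item 2 (448).

Item 2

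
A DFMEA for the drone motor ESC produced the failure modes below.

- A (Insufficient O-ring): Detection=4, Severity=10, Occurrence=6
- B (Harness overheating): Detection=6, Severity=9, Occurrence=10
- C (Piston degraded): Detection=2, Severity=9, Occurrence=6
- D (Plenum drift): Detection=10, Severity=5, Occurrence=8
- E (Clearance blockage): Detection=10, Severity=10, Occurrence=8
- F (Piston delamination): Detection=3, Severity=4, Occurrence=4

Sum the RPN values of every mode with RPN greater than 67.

RPN = Severity × Occurrence × Detection:
  A: 10 × 6 × 4 = 240
  B: 9 × 10 × 6 = 540
  C: 9 × 6 × 2 = 108
  D: 5 × 8 × 10 = 400
  E: 10 × 8 × 10 = 800
  F: 4 × 4 × 3 = 48
RPN > 67: A (240), B (540), C (108), D (400), E (800).
Sum: 240 + 540 + 108 + 400 + 800 = 2088.

2088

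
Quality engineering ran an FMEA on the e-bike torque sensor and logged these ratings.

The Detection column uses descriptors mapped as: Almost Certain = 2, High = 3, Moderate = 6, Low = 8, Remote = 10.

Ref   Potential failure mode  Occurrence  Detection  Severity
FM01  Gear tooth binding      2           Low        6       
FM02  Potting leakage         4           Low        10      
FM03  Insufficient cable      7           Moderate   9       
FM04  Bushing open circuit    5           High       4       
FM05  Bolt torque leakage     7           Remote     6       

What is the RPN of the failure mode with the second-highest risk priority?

378

RPN = Severity × Occurrence × Detection:
  FM01: 6 × 2 × 8 = 96
  FM02: 10 × 4 × 8 = 320
  FM03: 9 × 7 × 6 = 378
  FM04: 4 × 5 × 3 = 60
  FM05: 6 × 7 × 10 = 420
Sorted descending: 420, 378, 320, 96, 60.
The second-highest RPN is 378 (FM03).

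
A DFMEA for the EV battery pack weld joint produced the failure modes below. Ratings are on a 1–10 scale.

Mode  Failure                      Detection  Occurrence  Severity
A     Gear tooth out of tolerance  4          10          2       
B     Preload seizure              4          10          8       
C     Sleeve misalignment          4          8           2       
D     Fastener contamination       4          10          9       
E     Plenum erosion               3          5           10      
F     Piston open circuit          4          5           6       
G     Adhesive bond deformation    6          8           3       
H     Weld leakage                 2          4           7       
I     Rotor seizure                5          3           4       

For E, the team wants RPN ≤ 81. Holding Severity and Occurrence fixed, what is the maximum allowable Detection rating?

1

E: S=10, O=5, D=3 → current RPN = 150.
Fixed product = 50. Need 50 × D ≤ 81, so D ≤ 81/50 = 1.62.
Maximum integer Detection rating = 1 (gives RPN 50; D=2 would give 100 > 81).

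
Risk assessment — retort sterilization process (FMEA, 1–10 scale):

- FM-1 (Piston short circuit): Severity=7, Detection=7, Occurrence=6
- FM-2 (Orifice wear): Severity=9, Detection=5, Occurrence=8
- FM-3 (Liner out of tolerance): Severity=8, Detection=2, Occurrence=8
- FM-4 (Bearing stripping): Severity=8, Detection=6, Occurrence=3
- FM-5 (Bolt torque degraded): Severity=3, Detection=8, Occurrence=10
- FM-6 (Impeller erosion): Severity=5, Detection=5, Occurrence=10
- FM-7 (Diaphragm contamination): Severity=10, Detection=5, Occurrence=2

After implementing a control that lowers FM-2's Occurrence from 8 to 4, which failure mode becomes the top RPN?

FM-1

RPN = Severity × Occurrence × Detection:
  FM-1: 7 × 6 × 7 = 294
  FM-2: 9 × 8 × 5 = 360
  FM-3: 8 × 8 × 2 = 128
  FM-4: 8 × 3 × 6 = 144
  FM-5: 3 × 10 × 8 = 240
  FM-6: 5 × 10 × 5 = 250
  FM-7: 10 × 2 × 5 = 100
After action: FM-2 → 9 × 4 × 5 = 180.
Revised RPNs: FM-1=294, FM-6=250, FM-5=240, FM-2=180, FM-4=144, FM-3=128, FM-7=100.
Highest is now FM-1 (294).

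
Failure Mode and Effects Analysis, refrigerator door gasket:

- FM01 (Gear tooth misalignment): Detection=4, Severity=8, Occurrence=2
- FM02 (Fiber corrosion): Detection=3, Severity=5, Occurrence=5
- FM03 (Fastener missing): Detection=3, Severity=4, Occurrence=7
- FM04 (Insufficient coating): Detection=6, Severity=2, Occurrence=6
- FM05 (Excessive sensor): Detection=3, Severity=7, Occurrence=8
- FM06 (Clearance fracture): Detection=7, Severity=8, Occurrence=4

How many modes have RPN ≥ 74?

4

RPN = Severity × Occurrence × Detection:
  FM01: 8 × 2 × 4 = 64
  FM02: 5 × 5 × 3 = 75
  FM03: 4 × 7 × 3 = 84
  FM04: 2 × 6 × 6 = 72
  FM05: 7 × 8 × 3 = 168
  FM06: 8 × 4 × 7 = 224
Modes with RPN ≥ 74: FM02 (75), FM03 (84), FM05 (168), FM06 (224) → 4.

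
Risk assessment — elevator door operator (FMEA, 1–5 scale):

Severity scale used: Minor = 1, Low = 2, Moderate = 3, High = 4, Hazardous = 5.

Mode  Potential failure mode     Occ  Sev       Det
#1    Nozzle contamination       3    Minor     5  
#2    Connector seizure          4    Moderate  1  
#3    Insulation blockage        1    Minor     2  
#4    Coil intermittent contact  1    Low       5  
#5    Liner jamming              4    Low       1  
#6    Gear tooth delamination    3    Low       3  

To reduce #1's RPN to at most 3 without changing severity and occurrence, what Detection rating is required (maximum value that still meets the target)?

1

#1: S=1, O=3, D=5 → current RPN = 15.
Fixed product = 3. Need 3 × D ≤ 3, so D ≤ 3/3 = 1.00.
Maximum integer Detection rating = 1 (gives RPN 3; D=2 would give 6 > 3).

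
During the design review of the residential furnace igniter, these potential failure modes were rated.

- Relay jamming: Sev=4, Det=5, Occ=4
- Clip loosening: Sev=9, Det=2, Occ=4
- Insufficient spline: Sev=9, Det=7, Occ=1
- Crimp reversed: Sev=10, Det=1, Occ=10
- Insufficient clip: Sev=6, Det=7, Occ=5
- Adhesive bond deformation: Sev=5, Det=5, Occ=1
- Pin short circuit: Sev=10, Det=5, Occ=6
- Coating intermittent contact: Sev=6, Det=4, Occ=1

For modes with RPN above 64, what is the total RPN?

RPN = Severity × Occurrence × Detection:
  Relay jamming: 4 × 4 × 5 = 80
  Clip loosening: 9 × 4 × 2 = 72
  Insufficient spline: 9 × 1 × 7 = 63
  Crimp reversed: 10 × 10 × 1 = 100
  Insufficient clip: 6 × 5 × 7 = 210
  Adhesive bond deformation: 5 × 1 × 5 = 25
  Pin short circuit: 10 × 6 × 5 = 300
  Coating intermittent contact: 6 × 1 × 4 = 24
RPN > 64: Relay jamming (80), Clip loosening (72), Crimp reversed (100), Insufficient clip (210), Pin short circuit (300).
Sum: 80 + 72 + 100 + 210 + 300 = 762.

762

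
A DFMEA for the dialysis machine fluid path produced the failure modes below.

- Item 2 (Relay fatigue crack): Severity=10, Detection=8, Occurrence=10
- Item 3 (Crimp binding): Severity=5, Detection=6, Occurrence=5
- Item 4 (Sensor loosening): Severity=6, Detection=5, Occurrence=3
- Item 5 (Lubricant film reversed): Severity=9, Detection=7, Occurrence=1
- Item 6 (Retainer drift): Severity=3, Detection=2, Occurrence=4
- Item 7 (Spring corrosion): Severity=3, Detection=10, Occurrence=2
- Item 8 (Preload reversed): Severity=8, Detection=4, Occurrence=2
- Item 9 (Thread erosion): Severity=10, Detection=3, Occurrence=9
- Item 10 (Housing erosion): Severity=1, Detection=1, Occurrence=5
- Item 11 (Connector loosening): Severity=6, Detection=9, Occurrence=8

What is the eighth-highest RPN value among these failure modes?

60

RPN = Severity × Occurrence × Detection:
  Item 2: 10 × 10 × 8 = 800
  Item 3: 5 × 5 × 6 = 150
  Item 4: 6 × 3 × 5 = 90
  Item 5: 9 × 1 × 7 = 63
  Item 6: 3 × 4 × 2 = 24
  Item 7: 3 × 2 × 10 = 60
  Item 8: 8 × 2 × 4 = 64
  Item 9: 10 × 9 × 3 = 270
  Item 10: 1 × 5 × 1 = 5
  Item 11: 6 × 8 × 9 = 432
Sorted descending: 800, 432, 270, 150, 90, 64, 63, 60, 24, 5.
The eighth-highest RPN is 60 (Item 7).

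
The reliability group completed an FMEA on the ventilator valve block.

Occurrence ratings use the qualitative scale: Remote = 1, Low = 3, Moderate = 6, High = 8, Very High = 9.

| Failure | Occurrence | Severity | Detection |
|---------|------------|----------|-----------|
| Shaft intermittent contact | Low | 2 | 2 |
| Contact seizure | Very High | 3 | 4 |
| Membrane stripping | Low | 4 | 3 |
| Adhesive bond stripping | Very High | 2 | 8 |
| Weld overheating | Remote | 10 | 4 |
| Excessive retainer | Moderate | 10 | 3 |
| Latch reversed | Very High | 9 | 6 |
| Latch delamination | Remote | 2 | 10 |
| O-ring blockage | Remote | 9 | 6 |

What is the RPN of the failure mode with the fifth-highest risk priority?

54

RPN = Severity × Occurrence × Detection:
  Shaft intermittent contact: 2 × 3 × 2 = 12
  Contact seizure: 3 × 9 × 4 = 108
  Membrane stripping: 4 × 3 × 3 = 36
  Adhesive bond stripping: 2 × 9 × 8 = 144
  Weld overheating: 10 × 1 × 4 = 40
  Excessive retainer: 10 × 6 × 3 = 180
  Latch reversed: 9 × 9 × 6 = 486
  Latch delamination: 2 × 1 × 10 = 20
  O-ring blockage: 9 × 1 × 6 = 54
Sorted descending: 486, 180, 144, 108, 54, 40, 36, 20, 12.
The fifth-highest RPN is 54 (O-ring blockage).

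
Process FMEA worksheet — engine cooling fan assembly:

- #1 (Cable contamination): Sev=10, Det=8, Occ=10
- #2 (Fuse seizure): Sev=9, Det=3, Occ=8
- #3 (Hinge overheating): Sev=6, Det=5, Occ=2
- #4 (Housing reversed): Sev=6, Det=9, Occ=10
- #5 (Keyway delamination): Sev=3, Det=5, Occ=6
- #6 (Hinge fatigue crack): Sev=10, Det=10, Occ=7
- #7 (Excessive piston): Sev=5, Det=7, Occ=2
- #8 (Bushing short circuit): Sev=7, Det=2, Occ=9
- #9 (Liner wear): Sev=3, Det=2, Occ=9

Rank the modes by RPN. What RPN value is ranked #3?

540

RPN = Severity × Occurrence × Detection:
  #1: 10 × 10 × 8 = 800
  #2: 9 × 8 × 3 = 216
  #3: 6 × 2 × 5 = 60
  #4: 6 × 10 × 9 = 540
  #5: 3 × 6 × 5 = 90
  #6: 10 × 7 × 10 = 700
  #7: 5 × 2 × 7 = 70
  #8: 7 × 9 × 2 = 126
  #9: 3 × 9 × 2 = 54
Sorted descending: 800, 700, 540, 216, 126, 90, 70, 60, 54.
The third-highest RPN is 540 (#4).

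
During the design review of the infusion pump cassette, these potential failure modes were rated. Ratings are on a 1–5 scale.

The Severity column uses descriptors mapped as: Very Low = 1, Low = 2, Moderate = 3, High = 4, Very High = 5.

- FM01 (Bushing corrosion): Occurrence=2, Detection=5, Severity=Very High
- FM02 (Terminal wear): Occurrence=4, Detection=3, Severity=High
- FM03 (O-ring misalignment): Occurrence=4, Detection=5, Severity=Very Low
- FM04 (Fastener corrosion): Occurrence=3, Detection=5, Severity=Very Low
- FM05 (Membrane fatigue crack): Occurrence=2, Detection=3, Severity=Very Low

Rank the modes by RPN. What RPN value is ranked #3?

RPN = Severity × Occurrence × Detection:
  FM01: 5 × 2 × 5 = 50
  FM02: 4 × 4 × 3 = 48
  FM03: 1 × 4 × 5 = 20
  FM04: 1 × 3 × 5 = 15
  FM05: 1 × 2 × 3 = 6
Sorted descending: 50, 48, 20, 15, 6.
The third-highest RPN is 20 (FM03).

20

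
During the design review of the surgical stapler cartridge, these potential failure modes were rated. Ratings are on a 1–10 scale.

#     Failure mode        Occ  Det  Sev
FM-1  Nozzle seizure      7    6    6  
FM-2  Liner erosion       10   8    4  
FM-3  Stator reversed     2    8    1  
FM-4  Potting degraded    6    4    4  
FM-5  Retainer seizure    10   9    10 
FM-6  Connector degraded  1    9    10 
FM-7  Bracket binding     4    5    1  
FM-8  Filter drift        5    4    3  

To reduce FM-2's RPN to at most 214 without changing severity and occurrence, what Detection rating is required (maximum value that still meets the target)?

FM-2: S=4, O=10, D=8 → current RPN = 320.
Fixed product = 40. Need 40 × D ≤ 214, so D ≤ 214/40 = 5.35.
Maximum integer Detection rating = 5 (gives RPN 200; D=6 would give 240 > 214).

5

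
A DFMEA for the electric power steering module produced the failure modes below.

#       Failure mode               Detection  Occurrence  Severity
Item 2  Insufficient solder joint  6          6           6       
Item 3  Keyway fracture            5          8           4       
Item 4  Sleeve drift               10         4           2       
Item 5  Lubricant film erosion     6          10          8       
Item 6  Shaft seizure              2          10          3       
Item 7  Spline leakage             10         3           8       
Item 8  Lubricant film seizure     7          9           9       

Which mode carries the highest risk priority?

Item 8

RPN = Severity × Occurrence × Detection:
  Item 2: 6 × 6 × 6 = 216
  Item 3: 4 × 8 × 5 = 160
  Item 4: 2 × 4 × 10 = 80
  Item 5: 8 × 10 × 6 = 480
  Item 6: 3 × 10 × 2 = 60
  Item 7: 8 × 3 × 10 = 240
  Item 8: 9 × 9 × 7 = 567
Highest RPN is 567 → Item 8.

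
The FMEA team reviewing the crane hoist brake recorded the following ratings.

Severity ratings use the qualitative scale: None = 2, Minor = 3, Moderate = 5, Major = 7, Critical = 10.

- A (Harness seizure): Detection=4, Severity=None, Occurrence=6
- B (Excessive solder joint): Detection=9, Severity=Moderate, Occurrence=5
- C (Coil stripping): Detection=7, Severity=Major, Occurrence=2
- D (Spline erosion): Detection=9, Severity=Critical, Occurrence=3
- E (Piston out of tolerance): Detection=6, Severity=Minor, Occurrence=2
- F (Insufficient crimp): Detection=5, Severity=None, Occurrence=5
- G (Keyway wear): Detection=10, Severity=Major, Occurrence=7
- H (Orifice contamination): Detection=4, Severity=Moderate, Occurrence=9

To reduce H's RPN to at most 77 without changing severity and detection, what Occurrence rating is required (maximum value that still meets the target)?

3

H: S=5, O=9, D=4 → current RPN = 180.
Fixed product = 20. Need 20 × O ≤ 77, so O ≤ 77/20 = 3.85.
Maximum integer Occurrence rating = 3 (gives RPN 60; O=4 would give 80 > 77).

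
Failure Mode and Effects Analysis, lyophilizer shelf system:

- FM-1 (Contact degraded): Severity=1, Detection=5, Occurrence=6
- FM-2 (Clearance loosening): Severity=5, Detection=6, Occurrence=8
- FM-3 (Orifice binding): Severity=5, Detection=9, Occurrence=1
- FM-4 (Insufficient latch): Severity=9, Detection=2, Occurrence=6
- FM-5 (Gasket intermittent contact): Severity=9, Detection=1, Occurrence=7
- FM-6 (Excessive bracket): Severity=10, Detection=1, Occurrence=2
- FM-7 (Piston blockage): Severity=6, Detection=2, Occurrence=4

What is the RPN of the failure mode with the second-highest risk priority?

108

RPN = Severity × Occurrence × Detection:
  FM-1: 1 × 6 × 5 = 30
  FM-2: 5 × 8 × 6 = 240
  FM-3: 5 × 1 × 9 = 45
  FM-4: 9 × 6 × 2 = 108
  FM-5: 9 × 7 × 1 = 63
  FM-6: 10 × 2 × 1 = 20
  FM-7: 6 × 4 × 2 = 48
Sorted descending: 240, 108, 63, 48, 45, 30, 20.
The second-highest RPN is 108 (FM-4).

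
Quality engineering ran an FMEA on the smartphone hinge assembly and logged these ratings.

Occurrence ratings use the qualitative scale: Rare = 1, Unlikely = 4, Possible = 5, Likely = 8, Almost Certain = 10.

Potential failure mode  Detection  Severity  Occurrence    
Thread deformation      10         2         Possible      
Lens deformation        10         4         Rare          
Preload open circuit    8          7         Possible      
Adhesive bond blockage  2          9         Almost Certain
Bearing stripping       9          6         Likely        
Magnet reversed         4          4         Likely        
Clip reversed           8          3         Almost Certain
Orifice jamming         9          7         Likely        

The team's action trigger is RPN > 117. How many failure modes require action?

6

RPN = Severity × Occurrence × Detection:
  Thread deformation: 2 × 5 × 10 = 100
  Lens deformation: 4 × 1 × 10 = 40
  Preload open circuit: 7 × 5 × 8 = 280
  Adhesive bond blockage: 9 × 10 × 2 = 180
  Bearing stripping: 6 × 8 × 9 = 432
  Magnet reversed: 4 × 8 × 4 = 128
  Clip reversed: 3 × 10 × 8 = 240
  Orifice jamming: 7 × 8 × 9 = 504
Modes with RPN > 117: Preload open circuit (280), Adhesive bond blockage (180), Bearing stripping (432), Magnet reversed (128), Clip reversed (240), Orifice jamming (504) → 6.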